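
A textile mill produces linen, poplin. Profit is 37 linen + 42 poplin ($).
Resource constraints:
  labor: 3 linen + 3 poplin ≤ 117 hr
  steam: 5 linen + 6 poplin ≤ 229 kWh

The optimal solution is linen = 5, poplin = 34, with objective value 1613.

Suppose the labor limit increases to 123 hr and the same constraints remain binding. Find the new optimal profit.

Both labor and steam are binding at x*.
The binding rows give the dual system: 3·y_labor + 5·y_steam = 37 and 3·y_labor + 6·y_steam = 42.
Solving: y_labor = 4, y_steam = 5.
Δz = y_labor·Δb = 4 × (6) = 24, so new z* = 1613 + 24 = 1637.

1637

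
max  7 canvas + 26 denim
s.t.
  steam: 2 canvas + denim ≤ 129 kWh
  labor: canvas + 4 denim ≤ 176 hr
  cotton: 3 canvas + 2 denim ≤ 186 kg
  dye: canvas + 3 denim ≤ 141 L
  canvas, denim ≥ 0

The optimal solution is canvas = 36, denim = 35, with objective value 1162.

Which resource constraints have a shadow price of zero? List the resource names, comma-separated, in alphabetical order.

steam: 107/129 (slack 22)
labor: 176/176 (binding)
cotton: 178/186 (slack 8)
dye: 141/141 (binding)
By complementary slackness, a constraint with positive slack has shadow price 0 → cotton, steam.

cotton, steam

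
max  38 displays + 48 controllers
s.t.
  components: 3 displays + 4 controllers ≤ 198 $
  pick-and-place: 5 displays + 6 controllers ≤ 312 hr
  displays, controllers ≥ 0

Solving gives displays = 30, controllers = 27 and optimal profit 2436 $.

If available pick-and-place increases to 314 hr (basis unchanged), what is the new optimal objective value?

2444

Check each constraint at x*: components 198/198 (tight); pick-and-place 312/312 (tight).
From A_Bᵀ y = c: 3·y_components + 5·y_pick-and-place = 38; 4·y_components + 6·y_pick-and-place = 48.
This yields shadow prices y_components = 6, y_pick-and-place = 4.
Δz = y_pick-and-place·Δb = 4 × (2) = 8, so new z* = 2436 + 8 = 2444.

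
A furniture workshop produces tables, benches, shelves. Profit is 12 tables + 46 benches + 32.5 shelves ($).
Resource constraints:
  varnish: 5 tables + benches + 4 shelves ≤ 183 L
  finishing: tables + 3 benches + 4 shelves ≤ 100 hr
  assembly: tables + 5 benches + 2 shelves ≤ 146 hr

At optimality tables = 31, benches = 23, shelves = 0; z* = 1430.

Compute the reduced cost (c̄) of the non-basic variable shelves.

-5.5

Binding: finishing and assembly. Non-binding: varnish (5 unused).
Slack constraints have shadow price 0 (complementary slackness).
From A_Bᵀ y = c: 1·y_finishing + 1·y_assembly = 12; 3·y_finishing + 5·y_assembly = 46.
This yields shadow prices y_finishing = 7, y_assembly = 5.
Reduced cost of shelves: c₃ − yᵀa₃ = 32.5 − (7·4 + 5·2) = 32.5 − 38 = -5.5.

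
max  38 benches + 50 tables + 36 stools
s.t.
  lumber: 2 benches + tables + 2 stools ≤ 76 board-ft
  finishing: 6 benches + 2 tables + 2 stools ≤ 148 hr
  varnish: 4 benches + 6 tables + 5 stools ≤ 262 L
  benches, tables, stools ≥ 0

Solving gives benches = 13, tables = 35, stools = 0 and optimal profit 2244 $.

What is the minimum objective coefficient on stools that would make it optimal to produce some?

Check each constraint at x*: lumber 61/76 (slack 15); finishing 148/148 (tight); varnish 262/262 (tight).
By complementary slackness, y = 0 for the non-binding constraint.
The binding rows give the dual system: 6·y_finishing + 4·y_varnish = 38 and 2·y_finishing + 6·y_varnish = 50.
Solving: y_finishing = 1, y_varnish = 8.
stools enters the basis when its profit ≥ yᵀa₃ = 1·2 + 8·5 = 42.

42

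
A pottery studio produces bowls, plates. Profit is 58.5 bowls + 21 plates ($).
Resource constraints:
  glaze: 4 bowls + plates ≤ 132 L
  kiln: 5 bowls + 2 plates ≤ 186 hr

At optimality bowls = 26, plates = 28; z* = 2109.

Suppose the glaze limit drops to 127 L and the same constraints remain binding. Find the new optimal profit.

2089

Both glaze and kiln are binding at x*.
From A_Bᵀ y = c: 4·y_glaze + 5·y_kiln = 58.5; 1·y_glaze + 2·y_kiln = 21.
Solving: y_glaze = 4, y_kiln = 8.5.
Δz = y_glaze·Δb = 4 × (-5) = -20, so new z* = 2109 − 20 = 2089.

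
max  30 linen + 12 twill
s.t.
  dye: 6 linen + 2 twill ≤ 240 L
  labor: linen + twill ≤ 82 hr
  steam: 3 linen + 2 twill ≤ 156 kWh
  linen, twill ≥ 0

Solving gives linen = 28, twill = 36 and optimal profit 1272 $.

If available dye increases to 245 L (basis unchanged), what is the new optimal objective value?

At the optimum: dye uses 240 of 240 (binding); labor uses 64 of 82 (slack = 18); steam uses 156 of 156 (binding).
Slack constraints have shadow price 0 (complementary slackness).
From A_Bᵀ y = c: 6·y_dye + 3·y_steam = 30; 2·y_dye + 2·y_steam = 12.
This yields shadow prices y_dye = 4, y_steam = 2.
Δz = y_dye·Δb = 4 × (5) = 20, so new z* = 1272 + 20 = 1292.

1292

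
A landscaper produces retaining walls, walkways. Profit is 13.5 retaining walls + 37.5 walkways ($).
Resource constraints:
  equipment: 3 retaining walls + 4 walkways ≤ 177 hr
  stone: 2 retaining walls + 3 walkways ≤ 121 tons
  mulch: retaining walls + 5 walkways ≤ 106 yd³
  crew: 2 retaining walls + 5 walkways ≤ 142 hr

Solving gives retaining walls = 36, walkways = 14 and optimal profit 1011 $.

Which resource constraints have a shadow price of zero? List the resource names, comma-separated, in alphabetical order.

equipment, stone

equipment: 164/177 (slack 13)
stone: 114/121 (slack 7)
mulch: 106/106 (binding)
crew: 142/142 (binding)
By complementary slackness, a constraint with positive slack has shadow price 0 → equipment, stone.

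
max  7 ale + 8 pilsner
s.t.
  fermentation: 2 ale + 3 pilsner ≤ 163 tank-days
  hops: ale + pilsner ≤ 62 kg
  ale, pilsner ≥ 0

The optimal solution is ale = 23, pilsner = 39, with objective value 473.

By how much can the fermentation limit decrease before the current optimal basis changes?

39

Binding constraints: fermentation, hops. The basis is B = [[2,3],[1,1]] with det -1.
Per unit decrease in fermentation, x* moves by d = (1, -1).
The basis stays optimal until pilsner reaches 0; allowable decrease = 39 tank-days.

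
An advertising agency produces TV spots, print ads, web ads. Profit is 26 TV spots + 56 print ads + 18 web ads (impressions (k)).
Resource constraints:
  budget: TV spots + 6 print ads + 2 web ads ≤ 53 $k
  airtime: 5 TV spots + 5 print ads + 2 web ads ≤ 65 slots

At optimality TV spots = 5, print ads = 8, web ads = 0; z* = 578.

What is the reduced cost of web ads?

Both budget and airtime are binding at x*.
From A_Bᵀ y = c: 1·y_budget + 5·y_airtime = 26; 6·y_budget + 5·y_airtime = 56.
This yields shadow prices y_budget = 6, y_airtime = 4.
Reduced cost of web ads: c₃ − yᵀa₃ = 18 − (6·2 + 4·2) = 18 − 20 = -2.

-2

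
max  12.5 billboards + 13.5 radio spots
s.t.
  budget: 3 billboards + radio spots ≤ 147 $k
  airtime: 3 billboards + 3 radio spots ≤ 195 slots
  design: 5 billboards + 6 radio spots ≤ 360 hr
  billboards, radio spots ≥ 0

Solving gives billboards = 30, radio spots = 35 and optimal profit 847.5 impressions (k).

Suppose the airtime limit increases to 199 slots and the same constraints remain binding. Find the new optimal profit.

Binding: airtime and design. Non-binding: budget (22 unused).
By complementary slackness, y = 0 for the non-binding constraint.
The binding rows give the dual system: 3·y_airtime + 5·y_design = 12.5 and 3·y_airtime + 6·y_design = 13.5.
This yields shadow prices y_airtime = 2.5, y_design = 1.
Δz = y_airtime·Δb = 2.5 × (4) = 10, so new z* = 847.5 + 10 = 857.5.

857.5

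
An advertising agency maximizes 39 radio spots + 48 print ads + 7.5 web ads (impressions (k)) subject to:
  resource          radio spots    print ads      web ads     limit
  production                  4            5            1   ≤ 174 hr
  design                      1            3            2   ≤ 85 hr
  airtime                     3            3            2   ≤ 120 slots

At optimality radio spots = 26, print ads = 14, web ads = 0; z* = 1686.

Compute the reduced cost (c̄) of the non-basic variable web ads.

Binding: production and airtime. Non-binding: design (17 unused).
By complementary slackness, y = 0 for the non-binding constraint.
From A_Bᵀ y = c: 4·y_production + 3·y_airtime = 39; 5·y_production + 3·y_airtime = 48.
Solving: y_production = 9, y_airtime = 1.
Reduced cost of web ads: c₃ − yᵀa₃ = 7.5 − (9·1 + 1·2) = 7.5 − 11 = -3.5.

-3.5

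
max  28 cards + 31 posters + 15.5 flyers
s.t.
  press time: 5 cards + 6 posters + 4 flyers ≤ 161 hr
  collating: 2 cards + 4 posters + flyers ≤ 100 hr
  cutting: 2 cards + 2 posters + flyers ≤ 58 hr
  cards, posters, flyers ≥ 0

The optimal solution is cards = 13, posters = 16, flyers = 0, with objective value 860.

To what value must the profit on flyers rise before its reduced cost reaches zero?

At the optimum: press time uses 161 of 161 (binding); collating uses 90 of 100 (slack = 10); cutting uses 58 of 58 (binding).
By complementary slackness, y = 0 for the non-binding constraint.
Dual feasibility on the basic columns requires 5·y_press time + 2·y_cutting = 28, 6·y_press time + 2·y_cutting = 31.
Solving: y_press time = 3, y_cutting = 6.5.
flyers enters the basis when its profit ≥ yᵀa₃ = 3·4 + 6.5·1 = 18.5.

18.5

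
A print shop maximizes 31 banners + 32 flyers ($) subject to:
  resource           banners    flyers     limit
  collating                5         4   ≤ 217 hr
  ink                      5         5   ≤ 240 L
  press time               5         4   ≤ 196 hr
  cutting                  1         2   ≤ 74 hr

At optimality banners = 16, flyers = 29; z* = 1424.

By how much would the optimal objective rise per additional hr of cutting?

Binding: press time and cutting. Non-binding: collating (21 unused), ink (15 unused).
Since collating, ink are not tight, their duals are 0.
The binding rows give the dual system: 5·y_press time + 1·y_cutting = 31 and 4·y_press time + 2·y_cutting = 32.
This yields shadow prices y_press time = 5, y_cutting = 6.
Shadow price of cutting = 6.

6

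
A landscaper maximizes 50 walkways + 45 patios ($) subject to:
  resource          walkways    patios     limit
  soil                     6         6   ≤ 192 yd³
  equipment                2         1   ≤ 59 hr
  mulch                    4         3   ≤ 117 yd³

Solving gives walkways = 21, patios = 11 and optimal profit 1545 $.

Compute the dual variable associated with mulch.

5

Binding: soil and mulch. Non-binding: equipment (6 unused).
Since equipment is not tight, its dual is 0.
Dual feasibility on the basic columns requires 6·y_soil + 4·y_mulch = 50, 6·y_soil + 3·y_mulch = 45.
→ y_soil = 5 and y_mulch = 5.
Shadow price of mulch = 5.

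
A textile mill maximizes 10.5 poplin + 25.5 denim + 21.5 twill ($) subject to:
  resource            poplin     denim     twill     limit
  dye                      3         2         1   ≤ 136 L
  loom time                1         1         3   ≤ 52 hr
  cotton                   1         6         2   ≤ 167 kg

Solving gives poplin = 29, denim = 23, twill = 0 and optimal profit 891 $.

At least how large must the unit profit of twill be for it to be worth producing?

28.5

Binding: loom time and cotton. Non-binding: dye (3 unused).
By complementary slackness, y = 0 for the non-binding constraint.
Dual feasibility on the basic columns requires 1·y_loom time + 1·y_cotton = 10.5, 1·y_loom time + 6·y_cotton = 25.5.
Solving: y_loom time = 7.5, y_cotton = 3.
twill enters the basis when its profit ≥ yᵀa₃ = 7.5·3 + 3·2 = 28.5.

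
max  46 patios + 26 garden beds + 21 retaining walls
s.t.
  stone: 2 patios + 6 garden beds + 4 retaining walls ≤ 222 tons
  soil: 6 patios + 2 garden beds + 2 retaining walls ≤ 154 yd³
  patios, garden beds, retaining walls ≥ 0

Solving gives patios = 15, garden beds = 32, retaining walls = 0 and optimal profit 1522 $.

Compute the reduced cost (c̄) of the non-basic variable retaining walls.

Check each constraint at x*: stone 222/222 (tight); soil 154/154 (tight).
From A_Bᵀ y = c: 2·y_stone + 6·y_soil = 46; 6·y_stone + 2·y_soil = 26.
→ y_stone = 2 and y_soil = 7.
Reduced cost of retaining walls: c₃ − yᵀa₃ = 21 − (2·4 + 7·2) = 21 − 22 = -1.

-1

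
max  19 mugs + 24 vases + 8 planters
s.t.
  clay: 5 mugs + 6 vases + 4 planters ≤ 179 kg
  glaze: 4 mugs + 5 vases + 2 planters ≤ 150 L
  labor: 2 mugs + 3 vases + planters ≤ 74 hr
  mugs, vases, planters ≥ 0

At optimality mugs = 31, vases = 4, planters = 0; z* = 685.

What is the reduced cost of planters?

-6

Check each constraint at x*: clay 179/179 (tight); glaze 144/150 (slack 6); labor 74/74 (tight).
Slack constraints have shadow price 0 (complementary slackness).
From A_Bᵀ y = c: 5·y_clay + 2·y_labor = 19; 6·y_clay + 3·y_labor = 24.
This yields shadow prices y_clay = 3, y_labor = 2.
Reduced cost of planters: c₃ − yᵀa₃ = 8 − (3·4 + 2·1) = 8 − 14 = -6.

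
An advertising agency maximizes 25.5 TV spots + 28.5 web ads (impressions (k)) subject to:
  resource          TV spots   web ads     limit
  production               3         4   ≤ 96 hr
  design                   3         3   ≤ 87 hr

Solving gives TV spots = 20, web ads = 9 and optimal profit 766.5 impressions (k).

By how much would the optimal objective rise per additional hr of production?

3

At the optimum: production uses 96 of 96 (binding); design uses 87 of 87 (binding).
The binding rows give the dual system: 3·y_production + 3·y_design = 25.5 and 4·y_production + 3·y_design = 28.5.
Solving: y_production = 3, y_design = 5.5.
Shadow price of production = 3.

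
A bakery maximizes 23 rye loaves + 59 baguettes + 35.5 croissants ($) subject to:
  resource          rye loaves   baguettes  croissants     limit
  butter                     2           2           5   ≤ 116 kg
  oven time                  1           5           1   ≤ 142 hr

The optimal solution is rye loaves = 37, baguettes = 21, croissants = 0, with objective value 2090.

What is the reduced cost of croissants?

-8.5

Check each constraint at x*: butter 116/116 (tight); oven time 142/142 (tight).
The binding rows give the dual system: 2·y_butter + 1·y_oven time = 23 and 2·y_butter + 5·y_oven time = 59.
Solving: y_butter = 7, y_oven time = 9.
Reduced cost of croissants: c₃ − yᵀa₃ = 35.5 − (7·5 + 9·1) = 35.5 − 44 = -8.5.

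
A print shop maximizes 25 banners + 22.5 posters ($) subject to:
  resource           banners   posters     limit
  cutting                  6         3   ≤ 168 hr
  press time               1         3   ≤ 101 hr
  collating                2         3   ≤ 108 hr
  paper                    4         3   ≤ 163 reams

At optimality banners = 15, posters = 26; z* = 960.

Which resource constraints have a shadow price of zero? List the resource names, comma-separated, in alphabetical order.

cutting: 168/168 (binding)
press time: 93/101 (slack 8)
collating: 108/108 (binding)
paper: 138/163 (slack 25)
By complementary slackness, a constraint with positive slack has shadow price 0 → paper, press time.

paper, press time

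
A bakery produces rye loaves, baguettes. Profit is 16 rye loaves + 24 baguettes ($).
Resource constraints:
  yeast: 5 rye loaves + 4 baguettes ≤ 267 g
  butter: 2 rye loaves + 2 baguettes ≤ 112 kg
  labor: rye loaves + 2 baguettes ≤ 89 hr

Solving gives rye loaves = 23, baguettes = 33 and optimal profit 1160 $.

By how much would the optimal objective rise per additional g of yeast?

0

At the optimum: yeast uses 247 of 267 (slack = 20); butter uses 112 of 112 (binding); labor uses 89 of 89 (binding).
Since yeast is not tight, its dual is 0.
The binding rows give the dual system: 2·y_butter + 1·y_labor = 16 and 2·y_butter + 2·y_labor = 24.
→ y_butter = 4 and y_labor = 8.
Shadow price of yeast = 0.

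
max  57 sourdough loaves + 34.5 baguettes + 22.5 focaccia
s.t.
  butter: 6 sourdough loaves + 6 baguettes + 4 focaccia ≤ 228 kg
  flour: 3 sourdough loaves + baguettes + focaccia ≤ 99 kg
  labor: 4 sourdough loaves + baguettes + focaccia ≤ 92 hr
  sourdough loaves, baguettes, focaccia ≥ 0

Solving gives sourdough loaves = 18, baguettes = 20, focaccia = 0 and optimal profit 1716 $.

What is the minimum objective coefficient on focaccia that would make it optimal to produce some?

25.5

Check each constraint at x*: butter 228/228 (tight); flour 74/99 (slack 25); labor 92/92 (tight).
Slack constraints have shadow price 0 (complementary slackness).
From A_Bᵀ y = c: 6·y_butter + 4·y_labor = 57; 6·y_butter + 1·y_labor = 34.5.
Solving: y_butter = 4.5, y_labor = 7.5.
focaccia enters the basis when its profit ≥ yᵀa₃ = 4.5·4 + 7.5·1 = 25.5.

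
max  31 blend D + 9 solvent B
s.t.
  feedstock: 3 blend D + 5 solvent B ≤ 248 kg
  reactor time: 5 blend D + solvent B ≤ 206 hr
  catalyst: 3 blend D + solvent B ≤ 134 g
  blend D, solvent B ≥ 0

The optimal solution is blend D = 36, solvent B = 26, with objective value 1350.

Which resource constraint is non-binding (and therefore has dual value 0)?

feedstock: 238/248 (slack 10)
reactor time: 206/206 (binding)
catalyst: 134/134 (binding)
By complementary slackness, a constraint with positive slack has shadow price 0 → feedstock.

feedstock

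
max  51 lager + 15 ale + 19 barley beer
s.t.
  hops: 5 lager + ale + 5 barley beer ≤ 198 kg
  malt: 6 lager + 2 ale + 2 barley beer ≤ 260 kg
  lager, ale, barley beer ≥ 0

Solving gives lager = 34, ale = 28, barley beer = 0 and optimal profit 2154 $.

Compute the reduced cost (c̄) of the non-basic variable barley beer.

-8

Both hops and malt are binding at x*.
From A_Bᵀ y = c: 5·y_hops + 6·y_malt = 51; 1·y_hops + 2·y_malt = 15.
This yields shadow prices y_hops = 3, y_malt = 6.
Reduced cost of barley beer: c₃ − yᵀa₃ = 19 − (3·5 + 6·2) = 19 − 27 = -8.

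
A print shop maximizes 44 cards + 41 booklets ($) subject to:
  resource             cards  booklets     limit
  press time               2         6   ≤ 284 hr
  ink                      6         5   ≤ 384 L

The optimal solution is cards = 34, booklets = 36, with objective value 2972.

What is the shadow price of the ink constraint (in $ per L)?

7

At the optimum: press time uses 284 of 284 (binding); ink uses 384 of 384 (binding).
From A_Bᵀ y = c: 2·y_press time + 6·y_ink = 44; 6·y_press time + 5·y_ink = 41.
→ y_press time = 1 and y_ink = 7.
Shadow price of ink = 7.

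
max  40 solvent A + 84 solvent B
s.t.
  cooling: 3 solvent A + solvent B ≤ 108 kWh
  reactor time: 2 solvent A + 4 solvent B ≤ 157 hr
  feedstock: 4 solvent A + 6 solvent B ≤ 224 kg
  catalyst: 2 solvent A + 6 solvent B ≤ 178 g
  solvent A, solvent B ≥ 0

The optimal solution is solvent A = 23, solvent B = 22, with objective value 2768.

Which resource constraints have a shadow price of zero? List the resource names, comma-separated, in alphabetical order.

cooling, reactor time

cooling: 91/108 (slack 17)
reactor time: 134/157 (slack 23)
feedstock: 224/224 (binding)
catalyst: 178/178 (binding)
By complementary slackness, a constraint with positive slack has shadow price 0 → cooling, reactor time.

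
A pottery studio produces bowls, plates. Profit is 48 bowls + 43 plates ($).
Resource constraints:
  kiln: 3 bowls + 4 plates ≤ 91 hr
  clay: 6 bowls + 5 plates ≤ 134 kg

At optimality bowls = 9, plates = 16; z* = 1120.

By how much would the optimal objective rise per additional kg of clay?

7

Check each constraint at x*: kiln 91/91 (tight); clay 134/134 (tight).
Dual feasibility on the basic columns requires 3·y_kiln + 6·y_clay = 48, 4·y_kiln + 5·y_clay = 43.
→ y_kiln = 2 and y_clay = 7.
Shadow price of clay = 7.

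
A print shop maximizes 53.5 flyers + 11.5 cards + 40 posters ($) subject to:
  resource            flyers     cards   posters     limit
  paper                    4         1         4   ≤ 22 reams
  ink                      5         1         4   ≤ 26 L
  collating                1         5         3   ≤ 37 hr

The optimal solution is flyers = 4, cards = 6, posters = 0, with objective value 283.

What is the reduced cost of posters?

Check each constraint at x*: paper 22/22 (tight); ink 26/26 (tight); collating 34/37 (slack 3).
Since collating is not tight, its dual is 0.
Dual feasibility on the basic columns requires 4·y_paper + 5·y_ink = 53.5, 1·y_paper + 1·y_ink = 11.5.
→ y_paper = 4 and y_ink = 7.5.
Reduced cost of posters: c₃ − yᵀa₃ = 40 − (4·4 + 7.5·4) = 40 − 46 = -6.

-6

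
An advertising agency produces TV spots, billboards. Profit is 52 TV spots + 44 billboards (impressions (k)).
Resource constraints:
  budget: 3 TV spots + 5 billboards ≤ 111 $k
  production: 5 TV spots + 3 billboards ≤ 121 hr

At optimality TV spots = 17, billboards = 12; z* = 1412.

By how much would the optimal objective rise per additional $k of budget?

4

Check each constraint at x*: budget 111/111 (tight); production 121/121 (tight).
From A_Bᵀ y = c: 3·y_budget + 5·y_production = 52; 5·y_budget + 3·y_production = 44.
This yields shadow prices y_budget = 4, y_production = 8.
Shadow price of budget = 4.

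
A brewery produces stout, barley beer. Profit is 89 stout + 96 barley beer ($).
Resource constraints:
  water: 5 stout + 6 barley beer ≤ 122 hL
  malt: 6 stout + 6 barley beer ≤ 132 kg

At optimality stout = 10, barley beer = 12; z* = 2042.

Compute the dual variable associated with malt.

Check each constraint at x*: water 122/122 (tight); malt 132/132 (tight).
The binding rows give the dual system: 5·y_water + 6·y_malt = 89 and 6·y_water + 6·y_malt = 96.
→ y_water = 7 and y_malt = 9.
Shadow price of malt = 9.

9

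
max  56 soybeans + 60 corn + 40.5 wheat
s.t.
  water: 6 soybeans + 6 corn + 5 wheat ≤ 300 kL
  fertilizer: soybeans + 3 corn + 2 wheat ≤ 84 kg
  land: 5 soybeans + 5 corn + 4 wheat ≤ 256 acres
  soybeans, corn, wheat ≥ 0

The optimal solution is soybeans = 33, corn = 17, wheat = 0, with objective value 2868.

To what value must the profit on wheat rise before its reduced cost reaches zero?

49

Binding: water and fertilizer. Non-binding: land (6 unused).
Slack constraints have shadow price 0 (complementary slackness).
From A_Bᵀ y = c: 6·y_water + 1·y_fertilizer = 56; 6·y_water + 3·y_fertilizer = 60.
This yields shadow prices y_water = 9, y_fertilizer = 2.
wheat enters the basis when its profit ≥ yᵀa₃ = 9·5 + 2·2 = 49.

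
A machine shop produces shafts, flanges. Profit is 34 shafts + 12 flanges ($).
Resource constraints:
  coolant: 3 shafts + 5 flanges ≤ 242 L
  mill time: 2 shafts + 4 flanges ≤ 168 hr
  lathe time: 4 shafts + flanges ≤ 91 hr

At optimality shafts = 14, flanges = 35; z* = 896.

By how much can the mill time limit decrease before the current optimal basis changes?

Binding constraints: mill time, lathe time. The basis is B = [[2,4],[4,1]] with det -14.
Per unit decrease in mill time, x* moves by d = (0.0714, -0.2857).
The basis stays optimal until flanges reaches 0; allowable decrease = 122.5 hr.

122.5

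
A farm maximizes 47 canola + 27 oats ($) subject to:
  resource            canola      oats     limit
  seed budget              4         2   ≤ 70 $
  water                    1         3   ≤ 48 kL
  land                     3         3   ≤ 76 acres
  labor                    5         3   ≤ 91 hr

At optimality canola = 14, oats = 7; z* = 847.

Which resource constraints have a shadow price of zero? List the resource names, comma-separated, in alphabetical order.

land, water

seed budget: 70/70 (binding)
water: 35/48 (slack 13)
land: 63/76 (slack 13)
labor: 91/91 (binding)
By complementary slackness, a constraint with positive slack has shadow price 0 → land, water.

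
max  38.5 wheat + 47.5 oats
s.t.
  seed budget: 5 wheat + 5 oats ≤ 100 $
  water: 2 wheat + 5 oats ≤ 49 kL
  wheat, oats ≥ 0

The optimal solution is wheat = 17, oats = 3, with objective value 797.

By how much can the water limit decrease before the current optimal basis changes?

Binding constraints: seed budget, water. The basis is B = [[5,5],[2,5]] with det 15.
Per unit decrease in water, x* moves by d = (0.3333, -0.3333).
The basis stays optimal until oats reaches 0; allowable decrease = 9 kL.

9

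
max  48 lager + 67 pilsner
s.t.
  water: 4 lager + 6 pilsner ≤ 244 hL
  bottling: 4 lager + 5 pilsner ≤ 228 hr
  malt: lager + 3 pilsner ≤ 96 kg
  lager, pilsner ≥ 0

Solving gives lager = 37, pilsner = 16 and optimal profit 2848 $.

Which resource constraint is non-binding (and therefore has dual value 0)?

water: 244/244 (binding)
bottling: 228/228 (binding)
malt: 85/96 (slack 11)
By complementary slackness, a constraint with positive slack has shadow price 0 → malt.

malt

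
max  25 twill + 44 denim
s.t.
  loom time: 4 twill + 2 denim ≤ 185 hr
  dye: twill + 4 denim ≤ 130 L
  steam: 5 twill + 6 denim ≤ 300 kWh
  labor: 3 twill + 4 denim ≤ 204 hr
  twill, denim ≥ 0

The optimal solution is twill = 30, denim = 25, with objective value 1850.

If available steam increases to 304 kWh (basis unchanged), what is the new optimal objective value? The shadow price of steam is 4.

1866

Δb = 4, so new z* = 1850 + (4)·(4) = 1850 + 16 = 1866.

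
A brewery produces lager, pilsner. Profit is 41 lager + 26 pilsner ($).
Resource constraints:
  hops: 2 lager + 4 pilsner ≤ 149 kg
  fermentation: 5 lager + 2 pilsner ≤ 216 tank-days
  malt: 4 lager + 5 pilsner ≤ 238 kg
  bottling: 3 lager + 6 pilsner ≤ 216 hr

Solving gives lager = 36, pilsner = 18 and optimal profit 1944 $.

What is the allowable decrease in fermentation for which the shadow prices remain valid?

Binding constraints: fermentation, bottling. The basis is B = [[5,2],[3,6]] with det 24.
Per unit decrease in fermentation, x* moves by d = (-0.25, 0.125).
The basis stays optimal until lager reaches 0; allowable decrease = 144 tank-days.

144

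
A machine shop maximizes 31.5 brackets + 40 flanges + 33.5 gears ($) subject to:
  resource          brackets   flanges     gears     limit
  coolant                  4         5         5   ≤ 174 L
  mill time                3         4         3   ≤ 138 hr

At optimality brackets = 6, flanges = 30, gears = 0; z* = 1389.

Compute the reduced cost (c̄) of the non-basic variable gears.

Both coolant and mill time are binding at x*.
Dual feasibility on the basic columns requires 4·y_coolant + 3·y_mill time = 31.5, 5·y_coolant + 4·y_mill time = 40.
This yields shadow prices y_coolant = 6, y_mill time = 2.5.
Reduced cost of gears: c₃ − yᵀa₃ = 33.5 − (6·5 + 2.5·3) = 33.5 − 37.5 = -4.

-4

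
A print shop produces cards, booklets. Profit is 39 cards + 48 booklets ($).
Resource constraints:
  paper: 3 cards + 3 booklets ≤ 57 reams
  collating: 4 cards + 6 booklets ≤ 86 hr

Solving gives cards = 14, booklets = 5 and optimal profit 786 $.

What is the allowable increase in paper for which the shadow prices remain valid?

7.5

Binding constraints: paper, collating. The basis is B = [[3,3],[4,6]] with det 6.
Per unit increase in paper, x* moves by d = (1, -0.6667).
The basis stays optimal until booklets reaches 0; allowable increase = 7.5 reams.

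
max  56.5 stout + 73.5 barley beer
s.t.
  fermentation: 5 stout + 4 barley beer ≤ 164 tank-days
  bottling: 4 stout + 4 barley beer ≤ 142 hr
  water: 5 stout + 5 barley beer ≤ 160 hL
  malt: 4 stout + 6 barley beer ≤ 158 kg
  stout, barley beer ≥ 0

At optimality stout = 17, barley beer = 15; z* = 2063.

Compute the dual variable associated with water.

4.5

Check each constraint at x*: fermentation 145/164 (slack 19); bottling 128/142 (slack 14); water 160/160 (tight); malt 158/158 (tight).
Since fermentation, bottling are not tight, their duals are 0.
The binding rows give the dual system: 5·y_water + 4·y_malt = 56.5 and 5·y_water + 6·y_malt = 73.5.
This yields shadow prices y_water = 4.5, y_malt = 8.5.
Shadow price of water = 4.5.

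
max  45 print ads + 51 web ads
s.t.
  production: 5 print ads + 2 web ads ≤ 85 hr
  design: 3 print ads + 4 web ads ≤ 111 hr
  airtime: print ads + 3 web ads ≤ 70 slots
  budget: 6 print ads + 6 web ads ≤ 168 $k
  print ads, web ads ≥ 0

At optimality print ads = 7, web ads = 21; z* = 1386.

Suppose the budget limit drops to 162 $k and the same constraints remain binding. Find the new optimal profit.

Check each constraint at x*: production 77/85 (slack 8); design 105/111 (slack 6); airtime 70/70 (tight); budget 168/168 (tight).
By complementary slackness, y = 0 for the non-binding constraints.
The binding rows give the dual system: 1·y_airtime + 6·y_budget = 45 and 3·y_airtime + 6·y_budget = 51.
This yields shadow prices y_airtime = 3, y_budget = 7.
Δz = y_budget·Δb = 7 × (-6) = -42, so new z* = 1386 − 42 = 1344.

1344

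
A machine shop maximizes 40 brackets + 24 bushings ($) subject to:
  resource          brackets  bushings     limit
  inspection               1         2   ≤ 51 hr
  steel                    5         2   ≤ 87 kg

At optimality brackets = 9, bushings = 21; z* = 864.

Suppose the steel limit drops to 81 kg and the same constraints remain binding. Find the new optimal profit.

822

At the optimum: inspection uses 51 of 51 (binding); steel uses 87 of 87 (binding).
From A_Bᵀ y = c: 1·y_inspection + 5·y_steel = 40; 2·y_inspection + 2·y_steel = 24.
Solving: y_inspection = 5, y_steel = 7.
Δz = y_steel·Δb = 7 × (-6) = -42, so new z* = 864 − 42 = 822.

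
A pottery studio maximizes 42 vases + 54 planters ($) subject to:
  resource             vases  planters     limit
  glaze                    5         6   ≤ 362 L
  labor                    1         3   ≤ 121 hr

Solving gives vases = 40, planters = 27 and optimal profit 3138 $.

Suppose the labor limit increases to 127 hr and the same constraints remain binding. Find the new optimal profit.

3150

Both glaze and labor are binding at x*.
From A_Bᵀ y = c: 5·y_glaze + 1·y_labor = 42; 6·y_glaze + 3·y_labor = 54.
→ y_glaze = 8 and y_labor = 2.
Δz = y_labor·Δb = 2 × (6) = 12, so new z* = 3138 + 12 = 3150.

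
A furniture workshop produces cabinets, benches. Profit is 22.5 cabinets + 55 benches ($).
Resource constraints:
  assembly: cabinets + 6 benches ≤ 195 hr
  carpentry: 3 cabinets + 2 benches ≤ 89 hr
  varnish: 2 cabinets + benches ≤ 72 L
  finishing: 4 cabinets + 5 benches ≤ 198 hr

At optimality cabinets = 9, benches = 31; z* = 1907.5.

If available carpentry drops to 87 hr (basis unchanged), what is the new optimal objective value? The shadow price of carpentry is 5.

Δb = -2, so new z* = 1907.5 + (5)·(-2) = 1907.5 − 10 = 1897.5.

1897.5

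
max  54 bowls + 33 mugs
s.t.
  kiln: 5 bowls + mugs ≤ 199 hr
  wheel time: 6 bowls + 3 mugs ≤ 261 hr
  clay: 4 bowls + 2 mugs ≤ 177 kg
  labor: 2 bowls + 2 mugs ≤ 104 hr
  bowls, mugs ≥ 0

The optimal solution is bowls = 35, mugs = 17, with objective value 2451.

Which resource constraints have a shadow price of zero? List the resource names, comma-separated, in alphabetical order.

kiln: 192/199 (slack 7)
wheel time: 261/261 (binding)
clay: 174/177 (slack 3)
labor: 104/104 (binding)
By complementary slackness, a constraint with positive slack has shadow price 0 → clay, kiln.

clay, kiln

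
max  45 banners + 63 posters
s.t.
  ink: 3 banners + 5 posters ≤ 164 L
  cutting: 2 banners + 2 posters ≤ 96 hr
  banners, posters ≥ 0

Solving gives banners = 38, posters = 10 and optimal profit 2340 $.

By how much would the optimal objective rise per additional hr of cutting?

9

Both ink and cutting are binding at x*.
From A_Bᵀ y = c: 3·y_ink + 2·y_cutting = 45; 5·y_ink + 2·y_cutting = 63.
→ y_ink = 9 and y_cutting = 9.
Shadow price of cutting = 9.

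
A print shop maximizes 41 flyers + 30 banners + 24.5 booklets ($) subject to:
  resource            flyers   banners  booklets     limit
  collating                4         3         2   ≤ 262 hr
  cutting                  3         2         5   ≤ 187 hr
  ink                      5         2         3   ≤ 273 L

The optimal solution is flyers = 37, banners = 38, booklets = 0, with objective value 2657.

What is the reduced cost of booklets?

-6.5

At the optimum: collating uses 262 of 262 (binding); cutting uses 187 of 187 (binding); ink uses 261 of 273 (slack = 12).
Slack constraints have shadow price 0 (complementary slackness).
From A_Bᵀ y = c: 4·y_collating + 3·y_cutting = 41; 3·y_collating + 2·y_cutting = 30.
Solving: y_collating = 8, y_cutting = 3.
Reduced cost of booklets: c₃ − yᵀa₃ = 24.5 − (8·2 + 3·5) = 24.5 − 31 = -6.5.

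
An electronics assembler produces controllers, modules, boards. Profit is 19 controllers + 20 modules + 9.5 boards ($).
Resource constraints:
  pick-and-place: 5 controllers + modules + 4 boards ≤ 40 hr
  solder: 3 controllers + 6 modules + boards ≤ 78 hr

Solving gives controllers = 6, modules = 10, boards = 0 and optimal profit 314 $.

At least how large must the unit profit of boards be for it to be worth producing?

At the optimum: pick-and-place uses 40 of 40 (binding); solder uses 78 of 78 (binding).
The binding rows give the dual system: 5·y_pick-and-place + 3·y_solder = 19 and 1·y_pick-and-place + 6·y_solder = 20.
This yields shadow prices y_pick-and-place = 2, y_solder = 3.
boards enters the basis when its profit ≥ yᵀa₃ = 2·4 + 3·1 = 11.

11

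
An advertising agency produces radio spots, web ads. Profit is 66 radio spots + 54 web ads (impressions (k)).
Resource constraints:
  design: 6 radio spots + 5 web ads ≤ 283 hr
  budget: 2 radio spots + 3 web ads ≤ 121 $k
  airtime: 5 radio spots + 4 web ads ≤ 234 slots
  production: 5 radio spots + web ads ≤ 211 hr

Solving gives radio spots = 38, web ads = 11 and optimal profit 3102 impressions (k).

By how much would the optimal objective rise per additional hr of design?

6

Check each constraint at x*: design 283/283 (tight); budget 109/121 (slack 12); airtime 234/234 (tight); production 201/211 (slack 10).
Since budget, production are not tight, their duals are 0.
The binding rows give the dual system: 6·y_design + 5·y_airtime = 66 and 5·y_design + 4·y_airtime = 54.
→ y_design = 6 and y_airtime = 6.
Shadow price of design = 6.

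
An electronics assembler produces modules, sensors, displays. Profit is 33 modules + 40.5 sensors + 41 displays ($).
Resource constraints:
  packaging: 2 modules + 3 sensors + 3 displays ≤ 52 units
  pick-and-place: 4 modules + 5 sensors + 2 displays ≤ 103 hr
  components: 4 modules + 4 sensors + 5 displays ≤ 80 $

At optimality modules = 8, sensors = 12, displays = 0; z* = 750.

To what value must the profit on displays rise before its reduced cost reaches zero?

Binding: packaging and components. Non-binding: pick-and-place (11 unused).
By complementary slackness, y = 0 for the non-binding constraint.
From A_Bᵀ y = c: 2·y_packaging + 4·y_components = 33; 3·y_packaging + 4·y_components = 40.5.
→ y_packaging = 7.5 and y_components = 4.5.
displays enters the basis when its profit ≥ yᵀa₃ = 7.5·3 + 4.5·5 = 45.

45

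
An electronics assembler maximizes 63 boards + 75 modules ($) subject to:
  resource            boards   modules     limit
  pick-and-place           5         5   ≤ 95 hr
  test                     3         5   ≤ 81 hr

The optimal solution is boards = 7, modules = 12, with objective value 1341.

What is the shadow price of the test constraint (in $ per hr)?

At the optimum: pick-and-place uses 95 of 95 (binding); test uses 81 of 81 (binding).
The binding rows give the dual system: 5·y_pick-and-place + 3·y_test = 63 and 5·y_pick-and-place + 5·y_test = 75.
→ y_pick-and-place = 9 and y_test = 6.
Shadow price of test = 6.

6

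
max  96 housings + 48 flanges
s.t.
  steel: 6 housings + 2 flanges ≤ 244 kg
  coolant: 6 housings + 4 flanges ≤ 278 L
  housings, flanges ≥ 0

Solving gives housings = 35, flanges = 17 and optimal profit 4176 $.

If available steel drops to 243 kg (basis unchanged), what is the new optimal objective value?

4168

Both steel and coolant are binding at x*.
The binding rows give the dual system: 6·y_steel + 6·y_coolant = 96 and 2·y_steel + 4·y_coolant = 48.
→ y_steel = 8 and y_coolant = 8.
Δz = y_steel·Δb = 8 × (-1) = -8, so new z* = 4176 − 8 = 4168.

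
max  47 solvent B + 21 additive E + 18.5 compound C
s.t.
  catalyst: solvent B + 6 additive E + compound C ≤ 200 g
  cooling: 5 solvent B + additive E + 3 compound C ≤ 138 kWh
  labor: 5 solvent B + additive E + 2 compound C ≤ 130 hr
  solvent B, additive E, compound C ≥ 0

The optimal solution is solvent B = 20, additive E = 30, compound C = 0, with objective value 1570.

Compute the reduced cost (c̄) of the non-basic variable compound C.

-1.5

Binding: catalyst and labor. Non-binding: cooling (8 unused).
By complementary slackness, y = 0 for the non-binding constraint.
The binding rows give the dual system: 1·y_catalyst + 5·y_labor = 47 and 6·y_catalyst + 1·y_labor = 21.
Solving: y_catalyst = 2, y_labor = 9.
Reduced cost of compound C: c₃ − yᵀa₃ = 18.5 − (2·1 + 9·2) = 18.5 − 20 = -1.5.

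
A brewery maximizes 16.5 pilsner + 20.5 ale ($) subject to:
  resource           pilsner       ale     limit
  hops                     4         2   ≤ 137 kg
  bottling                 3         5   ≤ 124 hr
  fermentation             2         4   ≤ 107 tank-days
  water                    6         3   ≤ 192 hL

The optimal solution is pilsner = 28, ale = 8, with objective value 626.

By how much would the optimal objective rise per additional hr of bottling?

3.5

Check each constraint at x*: hops 128/137 (slack 9); bottling 124/124 (tight); fermentation 88/107 (slack 19); water 192/192 (tight).
Since hops, fermentation are not tight, their duals are 0.
Dual feasibility on the basic columns requires 3·y_bottling + 6·y_water = 16.5, 5·y_bottling + 3·y_water = 20.5.
→ y_bottling = 3.5 and y_water = 1.
Shadow price of bottling = 3.5.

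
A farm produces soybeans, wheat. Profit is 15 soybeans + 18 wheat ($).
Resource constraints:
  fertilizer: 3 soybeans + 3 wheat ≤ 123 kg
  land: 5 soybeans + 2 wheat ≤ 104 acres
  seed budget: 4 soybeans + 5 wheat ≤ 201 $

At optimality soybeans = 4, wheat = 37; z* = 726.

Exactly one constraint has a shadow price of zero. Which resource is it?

land

fertilizer: 123/123 (binding)
land: 94/104 (slack 10)
seed budget: 201/201 (binding)
By complementary slackness, a constraint with positive slack has shadow price 0 → land.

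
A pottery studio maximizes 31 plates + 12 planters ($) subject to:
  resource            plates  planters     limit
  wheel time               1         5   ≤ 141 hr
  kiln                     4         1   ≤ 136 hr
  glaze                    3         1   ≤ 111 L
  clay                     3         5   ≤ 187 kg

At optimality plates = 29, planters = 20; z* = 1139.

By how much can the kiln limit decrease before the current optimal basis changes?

20.4

Binding constraints: kiln, clay. The basis is B = [[4,1],[3,5]] with det 17.
Per unit decrease in kiln, x* moves by d = (-0.2941, 0.1765).
The basis stays optimal until wheel time becomes binding; allowable decrease = 20.4 hr.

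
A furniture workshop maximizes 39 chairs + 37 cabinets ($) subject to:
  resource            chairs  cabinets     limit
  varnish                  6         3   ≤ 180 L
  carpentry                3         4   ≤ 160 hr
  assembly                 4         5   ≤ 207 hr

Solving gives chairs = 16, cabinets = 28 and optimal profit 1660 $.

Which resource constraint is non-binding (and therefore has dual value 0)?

assembly

varnish: 180/180 (binding)
carpentry: 160/160 (binding)
assembly: 204/207 (slack 3)
By complementary slackness, a constraint with positive slack has shadow price 0 → assembly.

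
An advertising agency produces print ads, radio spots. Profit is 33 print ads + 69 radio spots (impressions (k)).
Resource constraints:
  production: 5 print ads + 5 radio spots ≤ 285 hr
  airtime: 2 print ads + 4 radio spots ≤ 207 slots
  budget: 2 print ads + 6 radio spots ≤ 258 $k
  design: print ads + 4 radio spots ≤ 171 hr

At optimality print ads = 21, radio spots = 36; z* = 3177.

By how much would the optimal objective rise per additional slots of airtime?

0

At the optimum: production uses 285 of 285 (binding); airtime uses 186 of 207 (slack = 21); budget uses 258 of 258 (binding); design uses 165 of 171 (slack = 6).
Slack constraints have shadow price 0 (complementary slackness).
The binding rows give the dual system: 5·y_production + 2·y_budget = 33 and 5·y_production + 6·y_budget = 69.
This yields shadow prices y_production = 3, y_budget = 9.
Shadow price of airtime = 0.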